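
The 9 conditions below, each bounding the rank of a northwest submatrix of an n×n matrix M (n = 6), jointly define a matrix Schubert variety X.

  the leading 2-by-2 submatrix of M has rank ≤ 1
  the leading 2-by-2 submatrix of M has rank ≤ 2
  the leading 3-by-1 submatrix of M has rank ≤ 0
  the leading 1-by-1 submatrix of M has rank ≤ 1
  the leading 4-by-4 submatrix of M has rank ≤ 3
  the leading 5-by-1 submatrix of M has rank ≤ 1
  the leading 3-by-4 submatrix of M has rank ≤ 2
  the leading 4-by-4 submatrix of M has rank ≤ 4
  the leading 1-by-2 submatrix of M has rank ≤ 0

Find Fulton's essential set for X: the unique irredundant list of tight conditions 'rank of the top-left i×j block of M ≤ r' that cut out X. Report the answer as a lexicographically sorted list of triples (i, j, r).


Propagating the 9 rank bounds to every northwest block:

  R[1]: 0  0  1  1  1  1
  R[2]: 0  1  2  2  2  2
  R[3]: 0  1  2  2  3  3
  R[4]: 1  2  3  3  4  4
  R[5]: 1  2  3  4  5  5
  R[6]: 1  2  3  4  5  6

so w = (3, 2, 5, 1, 4, 6).

Rothe diagram D(w) (5 cells), 3 SE-corners (essential conditions):

[(1, 2, 0), (3, 1, 0), (3, 4, 2)]


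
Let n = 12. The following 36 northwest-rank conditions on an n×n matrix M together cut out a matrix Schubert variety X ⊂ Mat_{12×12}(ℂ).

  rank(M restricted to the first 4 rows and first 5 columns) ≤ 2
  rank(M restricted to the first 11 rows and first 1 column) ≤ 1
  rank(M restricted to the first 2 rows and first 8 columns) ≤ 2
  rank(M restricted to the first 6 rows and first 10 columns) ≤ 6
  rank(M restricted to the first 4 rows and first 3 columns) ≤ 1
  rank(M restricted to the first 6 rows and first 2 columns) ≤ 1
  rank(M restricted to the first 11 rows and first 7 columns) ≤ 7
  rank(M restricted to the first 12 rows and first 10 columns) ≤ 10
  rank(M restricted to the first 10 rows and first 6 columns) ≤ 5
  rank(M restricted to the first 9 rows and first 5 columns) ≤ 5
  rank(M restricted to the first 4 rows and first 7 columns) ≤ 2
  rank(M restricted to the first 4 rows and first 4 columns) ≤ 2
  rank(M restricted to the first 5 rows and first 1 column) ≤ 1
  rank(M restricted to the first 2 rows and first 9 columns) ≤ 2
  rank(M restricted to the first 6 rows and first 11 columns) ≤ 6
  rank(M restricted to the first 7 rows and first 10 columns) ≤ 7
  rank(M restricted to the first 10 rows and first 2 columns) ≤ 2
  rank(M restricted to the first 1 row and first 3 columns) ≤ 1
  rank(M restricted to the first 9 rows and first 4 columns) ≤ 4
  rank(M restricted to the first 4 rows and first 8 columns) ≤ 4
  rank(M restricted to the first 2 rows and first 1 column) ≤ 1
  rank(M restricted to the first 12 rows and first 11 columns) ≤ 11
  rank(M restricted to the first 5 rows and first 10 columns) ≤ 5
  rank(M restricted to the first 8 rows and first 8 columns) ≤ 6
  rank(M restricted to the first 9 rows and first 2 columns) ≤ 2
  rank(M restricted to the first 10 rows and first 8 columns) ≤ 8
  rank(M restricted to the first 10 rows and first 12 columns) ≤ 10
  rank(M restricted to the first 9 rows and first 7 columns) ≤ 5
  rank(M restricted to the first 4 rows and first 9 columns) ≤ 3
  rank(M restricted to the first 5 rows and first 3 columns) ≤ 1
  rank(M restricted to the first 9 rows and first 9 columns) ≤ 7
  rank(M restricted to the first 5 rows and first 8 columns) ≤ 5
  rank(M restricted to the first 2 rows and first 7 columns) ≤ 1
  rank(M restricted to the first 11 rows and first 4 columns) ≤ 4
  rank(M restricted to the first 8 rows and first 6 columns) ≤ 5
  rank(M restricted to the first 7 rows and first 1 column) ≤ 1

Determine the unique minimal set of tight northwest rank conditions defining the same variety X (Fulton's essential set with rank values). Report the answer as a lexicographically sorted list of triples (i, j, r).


Rank table r_w(12×12) implied by the 36 constraints:

  i=1: 1, 1, 1, 1, 1, 1, 1, 1, 1, 1, 1, 1
  i=2: 1, 1, 1, 1, 1, 1, 1, 2, 2, 2, 2, 2
  i=3: 1, 1, 1, 2, 2, 2, 2, 3, 3, 3, 3, 3
  i=4: 1, 1, 1, 2, 2, 2, 2, 3, 3, 4, 4, 4
  i=5: 1, 1, 1, 2, 3, 3, 3, 4, 4, 5, 5, 5
  i=6: 1, 1, 2, 3, 4, 4, 4, 5, 5, 6, 6, 6
  i=7: 1, 2, 3, 4, 5, 5, 5, 6, 6, 7, 7, 7
  i=8: 1, 2, 3, 4, 5, 5, 5, 6, 7, 8, 8, 8
  i=9: 1, 2, 3, 4, 5, 5, 5, 6, 7, 8, 9, 9
  i=10: 1, 2, 3, 4, 5, 5, 6, 7, 8, 9, 10, 10
  i=11: 1, 2, 3, 4, 5, 6, 7, 8, 9, 10, 11, 11
  i=12: 1, 2, 3, 4, 5, 6, 7, 8, 9, 10, 11, 12

the unique w with this rank table is (1, 8, 4, 10, 5, 3, 2, 9, 11, 7, 6, 12).

7 SE-corners of the 22-cell Rothe diagram give Ess(w):

[(2, 7, 1), (4, 7, 2), (4, 9, 3), (5, 3, 1), (6, 2, 1), (9, 7, 5), (10, 6, 5)]


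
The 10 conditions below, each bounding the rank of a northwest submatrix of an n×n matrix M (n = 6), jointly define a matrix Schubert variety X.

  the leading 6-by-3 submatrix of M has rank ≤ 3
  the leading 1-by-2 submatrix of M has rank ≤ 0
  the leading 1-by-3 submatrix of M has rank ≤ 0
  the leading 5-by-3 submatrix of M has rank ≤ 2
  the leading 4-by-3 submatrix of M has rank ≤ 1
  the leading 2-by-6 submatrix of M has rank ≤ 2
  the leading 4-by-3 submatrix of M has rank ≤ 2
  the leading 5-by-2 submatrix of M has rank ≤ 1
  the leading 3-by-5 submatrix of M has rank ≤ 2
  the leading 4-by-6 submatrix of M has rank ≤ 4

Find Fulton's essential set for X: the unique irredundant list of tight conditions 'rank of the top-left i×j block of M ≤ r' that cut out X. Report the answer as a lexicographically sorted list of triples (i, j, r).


The tightest implied rank at each (i,j), from the 10 conditions:

  R[1]: 0 | 0 | 0 | 1 | 1 | 1
  R[2]: 1 | 1 | 1 | 2 | 2 | 2
  R[3]: 1 | 1 | 1 | 2 | 2 | 3
  R[4]: 1 | 1 | 1 | 2 | 3 | 4
  R[5]: 1 | 1 | 2 | 3 | 4 | 5
  R[6]: 1 | 2 | 3 | 4 | 5 | 6

giving w = (4, 1, 6, 5, 3, 2) via Δ²R.

Fulton essential set (4 of the 9 Rothe cells):

[(1, 3, 0), (3, 5, 2), (4, 3, 1), (5, 2, 1)]


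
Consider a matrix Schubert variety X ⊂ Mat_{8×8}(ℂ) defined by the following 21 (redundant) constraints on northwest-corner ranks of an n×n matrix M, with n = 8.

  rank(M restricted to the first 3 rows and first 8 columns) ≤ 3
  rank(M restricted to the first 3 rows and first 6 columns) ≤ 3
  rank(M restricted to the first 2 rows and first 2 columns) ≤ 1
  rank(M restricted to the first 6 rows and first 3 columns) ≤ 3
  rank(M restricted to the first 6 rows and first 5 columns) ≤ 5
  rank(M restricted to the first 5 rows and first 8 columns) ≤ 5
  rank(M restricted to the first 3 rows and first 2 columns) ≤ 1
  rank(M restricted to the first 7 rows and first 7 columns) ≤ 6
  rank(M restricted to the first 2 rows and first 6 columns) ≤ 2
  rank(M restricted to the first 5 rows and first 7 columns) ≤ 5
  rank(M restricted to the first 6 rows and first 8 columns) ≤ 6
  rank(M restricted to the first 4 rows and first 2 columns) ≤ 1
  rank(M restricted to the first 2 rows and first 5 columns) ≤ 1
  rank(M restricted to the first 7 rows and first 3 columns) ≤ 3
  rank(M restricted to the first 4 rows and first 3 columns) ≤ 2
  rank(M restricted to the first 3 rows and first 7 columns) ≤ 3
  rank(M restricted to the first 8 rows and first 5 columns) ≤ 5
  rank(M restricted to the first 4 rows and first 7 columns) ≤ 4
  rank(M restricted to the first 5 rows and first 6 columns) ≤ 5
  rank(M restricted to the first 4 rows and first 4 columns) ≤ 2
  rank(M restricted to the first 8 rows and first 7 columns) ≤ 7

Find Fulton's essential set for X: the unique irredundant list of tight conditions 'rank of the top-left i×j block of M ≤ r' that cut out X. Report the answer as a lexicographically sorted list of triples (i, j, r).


Rank table r_w(8×8) implied by the 21 constraints:

  R[1]: 1, 1, 1, 1, 1, 1, 1, 1
  R[2]: 1, 1, 1, 1, 1, 2, 2, 2
  R[3]: 1, 1, 2, 2, 2, 3, 3, 3
  R[4]: 1, 1, 2, 2, 3, 4, 4, 4
  R[5]: 1, 2, 3, 3, 4, 5, 5, 5
  R[6]: 1, 2, 3, 4, 5, 6, 6, 6
  R[7]: 1, 2, 3, 4, 5, 6, 6, 7
  R[8]: 1, 2, 3, 4, 5, 6, 7, 8

second differences of R give the permutation w = (1, 6, 3, 5, 2, 4, 8, 7).

D(w) has 8 cells with 4 SE-corners; essential set:

[(2, 5, 1), (4, 2, 1), (4, 4, 2), (7, 7, 6)]


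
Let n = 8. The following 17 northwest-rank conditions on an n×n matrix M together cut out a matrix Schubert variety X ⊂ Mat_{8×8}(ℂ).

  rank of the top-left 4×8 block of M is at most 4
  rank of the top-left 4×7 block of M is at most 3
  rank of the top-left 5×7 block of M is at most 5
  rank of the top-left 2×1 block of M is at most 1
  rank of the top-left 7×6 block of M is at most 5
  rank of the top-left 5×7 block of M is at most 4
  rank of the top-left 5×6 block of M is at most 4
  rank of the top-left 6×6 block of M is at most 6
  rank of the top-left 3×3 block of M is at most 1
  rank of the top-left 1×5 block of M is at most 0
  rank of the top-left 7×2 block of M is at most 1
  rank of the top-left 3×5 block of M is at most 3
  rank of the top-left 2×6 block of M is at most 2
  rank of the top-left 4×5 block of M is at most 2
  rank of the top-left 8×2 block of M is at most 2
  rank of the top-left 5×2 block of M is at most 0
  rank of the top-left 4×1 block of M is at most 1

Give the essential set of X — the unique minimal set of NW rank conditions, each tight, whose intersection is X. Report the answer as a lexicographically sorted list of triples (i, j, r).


The tightest implied rank at each (i,j), from the 17 conditions:

  row 1: 0, 0, 0, 0, 0, 1, 1, 1
  row 2: 0, 0, 1, 1, 1, 2, 2, 2
  row 3: 0, 0, 1, 2, 2, 3, 3, 3
  row 4: 0, 0, 1, 2, 2, 3, 3, 4
  row 5: 0, 0, 1, 2, 3, 4, 4, 5
  row 6: 1, 1, 2, 3, 4, 5, 5, 6
  row 7: 1, 1, 2, 3, 4, 5, 6, 7
  row 8: 1, 2, 3, 4, 5, 6, 7, 8

the unique w with this rank table is (6, 3, 4, 8, 5, 1, 7, 2).

|D(w)|=16, |Ess(w)|=5:

[(1, 5, 0), (4, 5, 2), (4, 7, 3), (5, 2, 0), (7, 2, 1)]


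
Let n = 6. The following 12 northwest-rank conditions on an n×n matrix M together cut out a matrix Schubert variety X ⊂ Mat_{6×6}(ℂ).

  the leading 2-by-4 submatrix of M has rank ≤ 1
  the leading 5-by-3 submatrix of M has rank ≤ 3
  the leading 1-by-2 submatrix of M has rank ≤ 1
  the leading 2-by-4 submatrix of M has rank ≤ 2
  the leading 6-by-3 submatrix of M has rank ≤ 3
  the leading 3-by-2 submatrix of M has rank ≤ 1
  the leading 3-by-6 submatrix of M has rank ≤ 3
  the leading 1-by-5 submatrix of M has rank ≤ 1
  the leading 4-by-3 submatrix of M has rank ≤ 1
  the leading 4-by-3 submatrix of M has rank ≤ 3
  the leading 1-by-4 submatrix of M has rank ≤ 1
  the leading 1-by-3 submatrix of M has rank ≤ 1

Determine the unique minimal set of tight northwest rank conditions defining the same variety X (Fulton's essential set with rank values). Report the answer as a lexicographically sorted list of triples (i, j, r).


Propagating the 12 rank bounds to every northwest block:

  1  1  1  1  1  1
  1  1  1  1  2  2
  1  1  1  2  3  3
  1  1  1  2  3  4
  1  2  2  3  4  5
  1  2  3  4  5  6

hence w(1..6) = (1, 5, 4, 6, 2, 3).

|D(w)|=7, |Ess(w)|=2:

[(2, 4, 1), (4, 3, 1)]


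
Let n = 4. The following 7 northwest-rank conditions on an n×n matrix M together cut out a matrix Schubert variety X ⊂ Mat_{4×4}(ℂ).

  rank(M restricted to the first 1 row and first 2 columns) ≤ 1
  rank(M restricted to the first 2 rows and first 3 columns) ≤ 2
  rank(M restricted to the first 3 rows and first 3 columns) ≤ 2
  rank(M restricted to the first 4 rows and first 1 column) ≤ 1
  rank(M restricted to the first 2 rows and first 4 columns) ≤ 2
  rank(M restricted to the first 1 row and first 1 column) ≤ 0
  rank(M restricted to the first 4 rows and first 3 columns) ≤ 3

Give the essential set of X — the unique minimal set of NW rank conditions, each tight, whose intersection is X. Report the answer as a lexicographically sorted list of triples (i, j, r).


Propagating the 7 rank bounds to every northwest block:

  0 1 1 1
  1 2 2 2
  1 2 2 3
  1 2 3 4

so w = (2, 1, 4, 3).

D(w) has 2 cells with 2 SE-corners; essential set:

[(1, 1, 0), (3, 3, 2)]


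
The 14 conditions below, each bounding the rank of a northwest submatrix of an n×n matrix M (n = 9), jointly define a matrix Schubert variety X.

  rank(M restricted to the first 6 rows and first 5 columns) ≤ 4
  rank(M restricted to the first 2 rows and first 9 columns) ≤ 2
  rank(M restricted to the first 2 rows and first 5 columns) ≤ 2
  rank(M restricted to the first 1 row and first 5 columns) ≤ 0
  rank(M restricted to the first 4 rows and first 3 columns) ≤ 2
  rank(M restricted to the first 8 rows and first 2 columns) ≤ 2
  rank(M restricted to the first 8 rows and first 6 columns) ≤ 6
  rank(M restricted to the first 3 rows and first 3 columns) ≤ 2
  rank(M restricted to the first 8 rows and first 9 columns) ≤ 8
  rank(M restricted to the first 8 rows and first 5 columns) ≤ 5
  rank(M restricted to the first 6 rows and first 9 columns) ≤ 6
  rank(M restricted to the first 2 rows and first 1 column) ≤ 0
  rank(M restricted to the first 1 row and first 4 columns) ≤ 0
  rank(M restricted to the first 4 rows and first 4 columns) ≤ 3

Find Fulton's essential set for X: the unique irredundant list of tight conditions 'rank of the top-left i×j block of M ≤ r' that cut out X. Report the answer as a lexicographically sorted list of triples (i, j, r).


Rank table r_w(9×9) implied by the 14 constraints:

  i=1: 0, 0, 0, 0, 0, 1, 1, 1, 1
  i=2: 0, 1, 1, 1, 1, 2, 2, 2, 2
  i=3: 1, 2, 2, 2, 2, 3, 3, 3, 3
  i=4: 1, 2, 2, 3, 3, 4, 4, 4, 4
  i=5: 1, 2, 3, 4, 4, 5, 5, 5, 5
  i=6: 1, 2, 3, 4, 4, 5, 6, 6, 6
  i=7: 1, 2, 3, 4, 5, 6, 7, 7, 7
  i=8: 1, 2, 3, 4, 5, 6, 7, 8, 8
  i=9: 1, 2, 3, 4, 5, 6, 7, 8, 9

second differences of R give the permutation w = (6, 2, 1, 4, 3, 7, 5, 8, 9).

ℓ(w)=8; the 4 essential cells (i,j,r):

[(1, 5, 0), (2, 1, 0), (4, 3, 2), (6, 5, 4)]


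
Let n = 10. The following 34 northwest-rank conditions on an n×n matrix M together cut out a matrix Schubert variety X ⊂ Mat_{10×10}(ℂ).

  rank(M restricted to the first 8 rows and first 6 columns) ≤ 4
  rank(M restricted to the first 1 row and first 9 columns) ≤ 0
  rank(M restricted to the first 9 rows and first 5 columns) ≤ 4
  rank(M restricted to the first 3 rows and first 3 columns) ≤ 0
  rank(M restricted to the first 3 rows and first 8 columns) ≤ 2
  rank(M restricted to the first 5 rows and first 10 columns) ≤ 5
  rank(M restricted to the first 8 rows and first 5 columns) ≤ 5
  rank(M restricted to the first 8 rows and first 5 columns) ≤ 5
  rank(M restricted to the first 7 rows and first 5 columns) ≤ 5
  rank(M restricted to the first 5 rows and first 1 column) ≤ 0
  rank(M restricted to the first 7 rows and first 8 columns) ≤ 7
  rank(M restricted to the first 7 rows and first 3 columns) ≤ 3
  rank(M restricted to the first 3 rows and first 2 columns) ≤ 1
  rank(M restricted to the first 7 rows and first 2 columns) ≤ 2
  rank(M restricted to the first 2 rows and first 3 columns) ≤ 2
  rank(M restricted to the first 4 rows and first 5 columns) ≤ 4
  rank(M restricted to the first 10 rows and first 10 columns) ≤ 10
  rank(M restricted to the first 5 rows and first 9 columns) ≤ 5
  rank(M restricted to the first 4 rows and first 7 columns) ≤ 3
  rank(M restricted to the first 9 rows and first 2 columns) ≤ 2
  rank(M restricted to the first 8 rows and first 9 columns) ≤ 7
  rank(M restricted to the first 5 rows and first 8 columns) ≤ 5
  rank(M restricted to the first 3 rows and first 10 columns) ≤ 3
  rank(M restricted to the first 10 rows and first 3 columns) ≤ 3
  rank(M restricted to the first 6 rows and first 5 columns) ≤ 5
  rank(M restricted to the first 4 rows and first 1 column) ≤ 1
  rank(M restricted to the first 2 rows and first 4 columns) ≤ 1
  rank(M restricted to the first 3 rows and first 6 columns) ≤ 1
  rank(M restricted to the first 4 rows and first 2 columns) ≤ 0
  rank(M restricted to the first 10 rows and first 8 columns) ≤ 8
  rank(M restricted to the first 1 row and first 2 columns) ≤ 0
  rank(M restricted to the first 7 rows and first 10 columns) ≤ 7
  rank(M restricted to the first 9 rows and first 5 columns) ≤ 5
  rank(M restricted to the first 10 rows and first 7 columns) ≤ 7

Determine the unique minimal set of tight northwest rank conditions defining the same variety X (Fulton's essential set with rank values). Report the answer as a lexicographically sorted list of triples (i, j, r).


Recovering R(i,j) via the rank-extension bound from the 34 conditions:

  row 1: 0  0  0  0  0  0  0  0  0  1
  row 2: 0  0  0  1  1  1  1  1  1  2
  row 3: 0  0  0  1  1  1  2  2  2  3
  row 4: 0  0  1  2  2  2  3  3  3  4
  row 5: 0  1  2  3  3  3  4  4  4  5
  row 6: 1  2  3  4  4  4  5  5  5  6
  row 7: 1  2  3  4  4  4  5  6  6  7
  row 8: 1  2  3  4  4  4  5  6  7  8
  row 9: 1  2  3  4  4  5  6  7  8  9
  row 10: 1  2  3  4  5  6  7  8  9  10

the unique w with this rank table is (10, 4, 7, 3, 2, 1, 8, 9, 6, 5).

7 SE-corners of the 25-cell Rothe diagram give Ess(w):

[(1, 9, 0), (3, 3, 0), (3, 6, 1), (4, 2, 0), (5, 1, 0), (8, 6, 4), (9, 5, 4)]


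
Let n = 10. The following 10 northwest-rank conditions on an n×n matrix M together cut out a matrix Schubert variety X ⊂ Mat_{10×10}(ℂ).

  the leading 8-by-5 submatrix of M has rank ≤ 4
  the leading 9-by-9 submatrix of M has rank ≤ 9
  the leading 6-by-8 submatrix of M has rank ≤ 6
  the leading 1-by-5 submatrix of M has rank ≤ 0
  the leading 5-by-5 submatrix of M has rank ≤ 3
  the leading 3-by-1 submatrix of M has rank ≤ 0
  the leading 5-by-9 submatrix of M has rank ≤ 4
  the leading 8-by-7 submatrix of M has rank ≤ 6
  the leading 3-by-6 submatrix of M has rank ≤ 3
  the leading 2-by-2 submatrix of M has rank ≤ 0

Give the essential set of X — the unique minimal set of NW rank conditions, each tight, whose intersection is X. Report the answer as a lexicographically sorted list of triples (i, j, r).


Rank table r_w(10×10) implied by the 10 constraints:

  i=1: 0  0  0  0  0  1  1  1  1  1
  i=2: 0  0  1  1  1  2  2  2  2  2
  i=3: 0  1  2  2  2  3  3  3  3  3
  i=4: 1  2  3  3  3  4  4  4  4  4
  i=5: 1  2  3  3  3  4  4  4  4  5
  i=6: 1  2  3  4  4  5  5  5  5  6
  i=7: 1  2  3  4  4  5  6  6  6  7
  i=8: 1  2  3  4  4  5  6  7  7  8
  i=9: 1  2  3  4  5  6  7  8  8  9
  i=10: 1  2  3  4  5  6  7  8  9  10

so w = (6, 3, 2, 1, 10, 4, 7, 8, 5, 9).

6 SE-corners of the 15-cell Rothe diagram give Ess(w):

[(1, 5, 0), (2, 2, 0), (3, 1, 0), (5, 5, 3), (5, 9, 4), (8, 5, 4)]


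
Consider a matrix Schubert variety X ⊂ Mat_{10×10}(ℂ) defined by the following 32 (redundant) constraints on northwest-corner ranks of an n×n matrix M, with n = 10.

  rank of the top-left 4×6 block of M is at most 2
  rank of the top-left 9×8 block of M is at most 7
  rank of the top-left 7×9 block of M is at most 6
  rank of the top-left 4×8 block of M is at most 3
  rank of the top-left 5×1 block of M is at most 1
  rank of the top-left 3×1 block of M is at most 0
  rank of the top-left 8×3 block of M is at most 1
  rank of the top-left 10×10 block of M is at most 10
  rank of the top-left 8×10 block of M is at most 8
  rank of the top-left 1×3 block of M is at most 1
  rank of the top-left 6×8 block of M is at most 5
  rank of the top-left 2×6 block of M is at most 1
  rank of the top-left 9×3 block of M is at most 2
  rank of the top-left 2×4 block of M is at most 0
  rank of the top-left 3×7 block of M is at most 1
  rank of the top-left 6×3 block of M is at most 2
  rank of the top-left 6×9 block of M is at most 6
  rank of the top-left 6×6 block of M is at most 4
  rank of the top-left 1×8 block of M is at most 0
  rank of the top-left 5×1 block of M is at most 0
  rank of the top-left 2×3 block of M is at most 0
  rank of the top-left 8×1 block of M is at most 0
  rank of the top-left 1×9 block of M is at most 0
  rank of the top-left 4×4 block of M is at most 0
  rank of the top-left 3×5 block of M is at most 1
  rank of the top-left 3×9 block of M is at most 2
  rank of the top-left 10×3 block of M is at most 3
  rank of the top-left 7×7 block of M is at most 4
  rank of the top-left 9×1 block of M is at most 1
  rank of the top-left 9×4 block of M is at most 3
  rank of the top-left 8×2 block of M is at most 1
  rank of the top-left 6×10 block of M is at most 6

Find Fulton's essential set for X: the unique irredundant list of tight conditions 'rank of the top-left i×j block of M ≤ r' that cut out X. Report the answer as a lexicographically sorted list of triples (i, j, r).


Recovering R(i,j) via the rank-extension bound from the 32 conditions:

  row 1: 0, 0, 0, 0, 0, 0, 0, 0, 0, 1
  row 2: 0, 0, 0, 0, 1, 1, 1, 1, 1, 2
  row 3: 0, 0, 0, 0, 1, 1, 1, 2, 2, 3
  row 4: 0, 0, 0, 0, 1, 2, 2, 3, 3, 4
  row 5: 0, 1, 1, 1, 2, 3, 3, 4, 4, 5
  row 6: 0, 1, 1, 2, 3, 4, 4, 5, 5, 6
  row 7: 0, 1, 1, 2, 3, 4, 4, 5, 6, 7
  row 8: 0, 1, 1, 2, 3, 4, 5, 6, 7, 8
  row 9: 1, 2, 2, 3, 4, 5, 6, 7, 8, 9
  row 10: 1, 2, 3, 4, 5, 6, 7, 8, 9, 10

the unique w with this rank table is (10, 5, 8, 6, 2, 4, 9, 7, 1, 3).

Fulton essential set (6 of the 31 Rothe cells):

[(1, 9, 0), (3, 7, 1), (4, 4, 0), (7, 7, 4), (8, 1, 0), (8, 3, 1)]


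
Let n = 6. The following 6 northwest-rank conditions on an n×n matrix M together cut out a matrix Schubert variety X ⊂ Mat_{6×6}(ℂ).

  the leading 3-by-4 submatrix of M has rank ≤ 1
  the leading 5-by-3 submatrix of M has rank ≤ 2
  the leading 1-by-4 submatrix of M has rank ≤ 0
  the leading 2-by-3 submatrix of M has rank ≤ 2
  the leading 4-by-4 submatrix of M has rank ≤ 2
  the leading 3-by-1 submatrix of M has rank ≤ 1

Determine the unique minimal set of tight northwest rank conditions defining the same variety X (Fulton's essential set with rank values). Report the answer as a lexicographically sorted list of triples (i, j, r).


Reconstructing r_w from the 6 given conditions:

  row 1: 0 0 0 0 1 1
  row 2: 1 1 1 1 2 2
  row 3: 1 1 1 1 2 3
  row 4: 1 2 2 2 3 4
  row 5: 1 2 2 3 4 5
  row 6: 1 2 3 4 5 6

reading off 1-entries of Δ²R: w = (5, 1, 6, 2, 4, 3).

|D(w)|=8, |Ess(w)|=3:

[(1, 4, 0), (3, 4, 1), (5, 3, 2)]


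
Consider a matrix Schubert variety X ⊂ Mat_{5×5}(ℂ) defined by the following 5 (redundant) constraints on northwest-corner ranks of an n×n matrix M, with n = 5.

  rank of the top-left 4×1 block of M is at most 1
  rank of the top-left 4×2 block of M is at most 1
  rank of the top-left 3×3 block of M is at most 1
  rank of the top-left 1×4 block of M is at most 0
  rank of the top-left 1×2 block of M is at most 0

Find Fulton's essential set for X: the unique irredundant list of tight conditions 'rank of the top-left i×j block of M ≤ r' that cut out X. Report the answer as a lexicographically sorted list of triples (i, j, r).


Recovering R(i,j) via the rank-extension bound from the 5 conditions:

  R[1]: 0 | 0 | 0 | 0 | 1
  R[2]: 1 | 1 | 1 | 1 | 2
  R[3]: 1 | 1 | 1 | 2 | 3
  R[4]: 1 | 1 | 2 | 3 | 4
  R[5]: 1 | 2 | 3 | 4 | 5

the unique w with this rank table is (5, 1, 4, 3, 2).

D(w) has 7 cells with 3 SE-corners; essential set:

[(1, 4, 0), (3, 3, 1), (4, 2, 1)]


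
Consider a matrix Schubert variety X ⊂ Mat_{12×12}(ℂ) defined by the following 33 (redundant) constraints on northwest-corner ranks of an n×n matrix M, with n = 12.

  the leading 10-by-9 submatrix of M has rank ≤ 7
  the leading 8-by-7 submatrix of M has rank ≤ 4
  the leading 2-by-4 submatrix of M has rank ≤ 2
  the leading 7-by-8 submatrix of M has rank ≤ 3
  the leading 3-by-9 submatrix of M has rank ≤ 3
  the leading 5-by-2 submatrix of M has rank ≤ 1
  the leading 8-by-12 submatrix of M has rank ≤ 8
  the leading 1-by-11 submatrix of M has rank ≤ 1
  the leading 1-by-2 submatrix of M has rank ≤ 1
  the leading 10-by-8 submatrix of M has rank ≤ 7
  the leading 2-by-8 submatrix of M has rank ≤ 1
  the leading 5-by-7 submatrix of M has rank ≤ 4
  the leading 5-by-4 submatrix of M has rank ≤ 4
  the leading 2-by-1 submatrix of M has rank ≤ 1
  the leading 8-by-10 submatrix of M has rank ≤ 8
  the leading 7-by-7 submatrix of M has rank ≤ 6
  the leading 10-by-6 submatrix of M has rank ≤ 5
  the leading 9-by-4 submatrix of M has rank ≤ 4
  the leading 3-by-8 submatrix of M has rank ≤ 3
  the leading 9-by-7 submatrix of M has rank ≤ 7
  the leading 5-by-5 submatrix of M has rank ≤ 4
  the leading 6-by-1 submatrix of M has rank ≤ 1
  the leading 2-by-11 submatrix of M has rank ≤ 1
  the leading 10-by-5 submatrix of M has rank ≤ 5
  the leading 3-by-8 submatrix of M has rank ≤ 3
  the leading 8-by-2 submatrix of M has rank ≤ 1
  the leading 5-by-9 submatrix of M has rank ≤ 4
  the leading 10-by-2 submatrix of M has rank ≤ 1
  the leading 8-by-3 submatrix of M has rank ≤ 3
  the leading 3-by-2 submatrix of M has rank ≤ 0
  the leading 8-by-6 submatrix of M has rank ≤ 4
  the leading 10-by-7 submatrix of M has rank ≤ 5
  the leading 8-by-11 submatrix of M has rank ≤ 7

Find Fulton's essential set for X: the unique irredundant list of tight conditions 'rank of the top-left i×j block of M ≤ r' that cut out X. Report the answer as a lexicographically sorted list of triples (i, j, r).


Rank table r_w(12×12) implied by the 33 constraints:

  R[1]: 0  0  1  1  1  1  1  1  1  1  1  1
  R[2]: 0  0  1  1  1  1  1  1  1  1  1  2
  R[3]: 0  0  1  2  2  2  2  2  2  2  2  3
  R[4]: 1  1  2  3  3  3  3  3  3  3  3  4
  R[5]: 1  1  2  3  3  3  3  3  4  4  4  5
  R[6]: 1  1  2  3  3  3  3  3  4  5  5  6
  R[7]: 1  1  2  3  3  3  3  3  4  5  6  7
  R[8]: 1  1  2  3  4  4  4  4  5  6  7  8
  R[9]: 1  1  2  3  4  5  5  5  6  7  8  9
  R[10]: 1  1  2  3  4  5  5  6  7  8  9  10
  R[11]: 1  2  3  4  5  6  6  7  8  9  10  11
  R[12]: 1  2  3  4  5  6  7  8  9  10  11  12

so w = (3, 12, 4, 1, 9, 10, 11, 5, 6, 8, 2, 7).

ℓ(w)=33; the 5 essential cells (i,j,r):

[(2, 11, 1), (3, 2, 0), (7, 8, 3), (10, 2, 1), (10, 7, 5)]


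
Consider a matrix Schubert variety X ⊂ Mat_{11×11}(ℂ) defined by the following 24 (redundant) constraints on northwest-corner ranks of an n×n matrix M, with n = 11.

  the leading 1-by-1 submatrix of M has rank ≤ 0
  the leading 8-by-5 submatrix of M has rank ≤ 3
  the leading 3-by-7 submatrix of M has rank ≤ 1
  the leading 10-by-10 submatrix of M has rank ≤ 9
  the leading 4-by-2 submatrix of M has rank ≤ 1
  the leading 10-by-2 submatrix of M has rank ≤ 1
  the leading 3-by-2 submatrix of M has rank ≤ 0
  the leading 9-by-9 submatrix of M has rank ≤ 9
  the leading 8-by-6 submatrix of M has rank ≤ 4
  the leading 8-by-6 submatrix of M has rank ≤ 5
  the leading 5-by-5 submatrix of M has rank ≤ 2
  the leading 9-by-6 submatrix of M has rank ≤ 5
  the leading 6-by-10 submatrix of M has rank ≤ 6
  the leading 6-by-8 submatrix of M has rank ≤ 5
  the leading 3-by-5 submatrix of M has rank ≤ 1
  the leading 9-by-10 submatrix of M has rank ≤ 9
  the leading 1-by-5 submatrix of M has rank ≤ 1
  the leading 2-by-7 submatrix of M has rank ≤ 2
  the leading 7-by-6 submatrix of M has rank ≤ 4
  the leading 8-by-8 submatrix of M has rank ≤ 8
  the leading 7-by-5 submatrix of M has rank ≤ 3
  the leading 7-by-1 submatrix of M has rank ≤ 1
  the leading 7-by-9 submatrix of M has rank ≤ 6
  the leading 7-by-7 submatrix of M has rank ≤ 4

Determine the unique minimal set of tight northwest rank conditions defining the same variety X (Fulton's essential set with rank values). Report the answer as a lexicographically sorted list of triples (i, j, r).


Rank table r_w(11×11) implied by the 24 constraints:

  row 1: 0, 0, 1, 1, 1, 1, 1, 1, 1, 1, 1
  row 2: 0, 0, 1, 1, 1, 1, 1, 2, 2, 2, 2
  row 3: 0, 0, 1, 1, 1, 1, 1, 2, 3, 3, 3
  row 4: 1, 1, 2, 2, 2, 2, 2, 3, 4, 4, 4
  row 5: 1, 1, 2, 2, 2, 3, 3, 4, 5, 5, 5
  row 6: 1, 1, 2, 3, 3, 4, 4, 5, 6, 6, 6
  row 7: 1, 1, 2, 3, 3, 4, 4, 5, 6, 7, 7
  row 8: 1, 1, 2, 3, 3, 4, 5, 6, 7, 8, 8
  row 9: 1, 1, 2, 3, 4, 5, 6, 7, 8, 9, 9
  row 10: 1, 1, 2, 3, 4, 5, 6, 7, 8, 9, 10
  row 11: 1, 2, 3, 4, 5, 6, 7, 8, 9, 10, 11

reading off 1-entries of Δ²R: w = (3, 8, 9, 1, 6, 4, 10, 7, 5, 11, 2).

D(w) has 25 cells with 6 SE-corners; essential set:

[(3, 2, 0), (3, 7, 1), (5, 5, 2), (7, 7, 4), (8, 5, 3), (10, 2, 1)]


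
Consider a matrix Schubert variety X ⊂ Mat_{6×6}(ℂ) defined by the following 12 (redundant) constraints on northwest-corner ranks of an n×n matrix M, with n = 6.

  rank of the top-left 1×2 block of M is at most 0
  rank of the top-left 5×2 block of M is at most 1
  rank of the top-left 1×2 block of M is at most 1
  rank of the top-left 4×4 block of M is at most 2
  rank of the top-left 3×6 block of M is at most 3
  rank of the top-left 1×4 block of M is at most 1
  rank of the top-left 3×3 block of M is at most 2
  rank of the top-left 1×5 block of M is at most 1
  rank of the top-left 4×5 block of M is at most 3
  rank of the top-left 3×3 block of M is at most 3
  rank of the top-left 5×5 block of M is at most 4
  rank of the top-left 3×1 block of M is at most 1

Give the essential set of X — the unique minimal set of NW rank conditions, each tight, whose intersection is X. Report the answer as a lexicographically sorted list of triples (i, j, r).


The tightest implied rank at each (i,j), from the 12 conditions:

  0  0  1  1  1  1
  1  1  2  2  2  2
  1  1  2  2  3  3
  1  1  2  2  3  4
  1  1  2  3  4  5
  1  2  3  4  5  6

giving w = (3, 1, 5, 6, 4, 2) via Δ²R.

|D(w)|=7, |Ess(w)|=3:

[(1, 2, 0), (4, 4, 2), (5, 2, 1)]


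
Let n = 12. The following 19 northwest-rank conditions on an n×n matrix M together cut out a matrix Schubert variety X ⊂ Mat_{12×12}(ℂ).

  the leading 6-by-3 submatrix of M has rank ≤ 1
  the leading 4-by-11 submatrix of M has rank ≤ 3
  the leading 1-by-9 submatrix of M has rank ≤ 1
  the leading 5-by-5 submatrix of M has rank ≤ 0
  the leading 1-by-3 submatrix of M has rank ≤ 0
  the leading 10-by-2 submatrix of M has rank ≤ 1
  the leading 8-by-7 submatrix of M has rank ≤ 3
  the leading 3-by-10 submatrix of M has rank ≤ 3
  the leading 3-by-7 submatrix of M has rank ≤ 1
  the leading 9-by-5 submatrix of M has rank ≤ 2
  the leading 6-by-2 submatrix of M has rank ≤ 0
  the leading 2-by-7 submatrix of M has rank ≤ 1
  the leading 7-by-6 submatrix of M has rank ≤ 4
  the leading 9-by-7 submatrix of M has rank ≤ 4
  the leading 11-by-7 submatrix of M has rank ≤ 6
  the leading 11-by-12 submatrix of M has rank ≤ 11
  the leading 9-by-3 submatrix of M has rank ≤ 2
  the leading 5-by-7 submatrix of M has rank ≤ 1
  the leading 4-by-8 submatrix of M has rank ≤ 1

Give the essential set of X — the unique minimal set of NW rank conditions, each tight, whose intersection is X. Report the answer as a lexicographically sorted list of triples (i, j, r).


Propagating the 19 rank bounds to every northwest block:

  row 1: 0, 0, 0, 0, 0, 1, 1, 1, 1, 1, 1, 1
  row 2: 0, 0, 0, 0, 0, 1, 1, 1, 2, 2, 2, 2
  row 3: 0, 0, 0, 0, 0, 1, 1, 1, 2, 3, 3, 3
  row 4: 0, 0, 0, 0, 0, 1, 1, 1, 2, 3, 3, 4
  row 5: 0, 0, 0, 0, 0, 1, 1, 2, 3, 4, 4, 5
  row 6: 0, 0, 1, 1, 1, 2, 2, 3, 4, 5, 5, 6
  row 7: 1, 1, 2, 2, 2, 3, 3, 4, 5, 6, 6, 7
  row 8: 1, 1, 2, 2, 2, 3, 3, 4, 5, 6, 7, 8
  row 9: 1, 1, 2, 2, 2, 3, 4, 5, 6, 7, 8, 9
  row 10: 1, 1, 2, 3, 3, 4, 5, 6, 7, 8, 9, 10
  row 11: 1, 2, 3, 4, 4, 5, 6, 7, 8, 9, 10, 11
  row 12: 1, 2, 3, 4, 5, 6, 7, 8, 9, 10, 11, 12

second differences of R give the permutation w = (6, 9, 10, 12, 8, 3, 1, 11, 7, 4, 2, 5).

Fulton essential set (8 of the 43 Rothe cells):

[(4, 8, 1), (4, 11, 3), (5, 5, 0), (5, 7, 1), (6, 2, 0), (8, 7, 3), (9, 5, 2), (10, 2, 1)]


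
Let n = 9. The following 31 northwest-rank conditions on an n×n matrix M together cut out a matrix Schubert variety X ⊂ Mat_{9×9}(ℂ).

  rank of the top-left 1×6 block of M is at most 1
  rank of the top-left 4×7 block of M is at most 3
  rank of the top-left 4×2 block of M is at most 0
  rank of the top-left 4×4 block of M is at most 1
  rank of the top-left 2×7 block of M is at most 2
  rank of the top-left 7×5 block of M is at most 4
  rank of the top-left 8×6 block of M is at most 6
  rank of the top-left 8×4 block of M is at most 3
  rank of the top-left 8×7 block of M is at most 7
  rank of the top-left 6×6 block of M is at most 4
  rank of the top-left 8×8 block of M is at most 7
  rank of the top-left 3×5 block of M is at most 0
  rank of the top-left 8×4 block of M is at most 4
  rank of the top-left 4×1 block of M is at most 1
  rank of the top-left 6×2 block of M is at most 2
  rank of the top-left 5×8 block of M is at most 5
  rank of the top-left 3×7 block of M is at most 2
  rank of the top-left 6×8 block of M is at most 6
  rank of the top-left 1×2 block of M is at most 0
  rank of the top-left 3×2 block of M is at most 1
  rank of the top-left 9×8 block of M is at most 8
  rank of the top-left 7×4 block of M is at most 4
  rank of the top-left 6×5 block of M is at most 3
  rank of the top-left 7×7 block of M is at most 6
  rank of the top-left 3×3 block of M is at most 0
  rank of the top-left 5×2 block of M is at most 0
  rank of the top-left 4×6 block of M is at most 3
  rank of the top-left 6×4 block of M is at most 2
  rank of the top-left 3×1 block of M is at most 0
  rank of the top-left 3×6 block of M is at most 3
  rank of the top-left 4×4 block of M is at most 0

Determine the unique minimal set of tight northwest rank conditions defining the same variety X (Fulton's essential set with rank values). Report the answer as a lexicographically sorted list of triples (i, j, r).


Recovering R(i,j) via the rank-extension bound from the 31 conditions:

  i=1: 0 | 0 | 0 | 0 | 0 | 1 | 1 | 1 | 1
  i=2: 0 | 0 | 0 | 0 | 0 | 1 | 2 | 2 | 2
  i=3: 0 | 0 | 0 | 0 | 0 | 1 | 2 | 3 | 3
  i=4: 0 | 0 | 0 | 0 | 1 | 2 | 3 | 4 | 4
  i=5: 0 | 0 | 1 | 1 | 2 | 3 | 4 | 5 | 5
  i=6: 1 | 1 | 2 | 2 | 3 | 4 | 5 | 6 | 6
  i=7: 1 | 2 | 3 | 3 | 4 | 5 | 6 | 7 | 7
  i=8: 1 | 2 | 3 | 3 | 4 | 5 | 6 | 7 | 8
  i=9: 1 | 2 | 3 | 4 | 5 | 6 | 7 | 8 | 9

giving w = (6, 7, 8, 5, 3, 1, 2, 9, 4) via Δ²R.

D(w) has 22 cells with 4 SE-corners; essential set:

[(3, 5, 0), (4, 4, 0), (5, 2, 0), (8, 4, 3)]


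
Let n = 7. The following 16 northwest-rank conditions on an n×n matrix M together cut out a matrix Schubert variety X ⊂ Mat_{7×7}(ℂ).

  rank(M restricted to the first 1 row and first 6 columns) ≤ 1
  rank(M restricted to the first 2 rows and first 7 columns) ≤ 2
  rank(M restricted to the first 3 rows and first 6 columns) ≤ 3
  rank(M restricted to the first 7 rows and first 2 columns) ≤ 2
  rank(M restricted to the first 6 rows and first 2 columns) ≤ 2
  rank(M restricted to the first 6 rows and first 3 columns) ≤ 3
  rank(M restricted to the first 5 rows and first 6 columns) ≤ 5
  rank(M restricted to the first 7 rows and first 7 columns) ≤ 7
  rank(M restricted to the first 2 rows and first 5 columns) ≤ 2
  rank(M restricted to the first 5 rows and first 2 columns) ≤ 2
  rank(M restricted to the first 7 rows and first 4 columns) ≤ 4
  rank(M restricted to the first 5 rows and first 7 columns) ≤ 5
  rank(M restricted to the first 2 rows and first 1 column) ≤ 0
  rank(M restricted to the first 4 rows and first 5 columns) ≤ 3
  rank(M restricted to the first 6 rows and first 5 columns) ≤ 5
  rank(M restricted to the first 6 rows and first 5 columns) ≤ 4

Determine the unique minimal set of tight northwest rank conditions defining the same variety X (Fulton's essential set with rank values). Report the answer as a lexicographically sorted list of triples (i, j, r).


Computing R[i][j] = min implied NW-rank bound (n=7, 16 conditions):

  row 1: 0, 1, 1, 1, 1, 1, 1
  row 2: 0, 1, 2, 2, 2, 2, 2
  row 3: 1, 2, 3, 3, 3, 3, 3
  row 4: 1, 2, 3, 3, 3, 4, 4
  row 5: 1, 2, 3, 4, 4, 5, 5
  row 6: 1, 2, 3, 4, 4, 5, 6
  row 7: 1, 2, 3, 4, 5, 6, 7

giving w = (2, 3, 1, 6, 4, 7, 5) via Δ²R.

3 SE-corners of the 5-cell Rothe diagram give Ess(w):

[(2, 1, 0), (4, 5, 3), (6, 5, 4)]


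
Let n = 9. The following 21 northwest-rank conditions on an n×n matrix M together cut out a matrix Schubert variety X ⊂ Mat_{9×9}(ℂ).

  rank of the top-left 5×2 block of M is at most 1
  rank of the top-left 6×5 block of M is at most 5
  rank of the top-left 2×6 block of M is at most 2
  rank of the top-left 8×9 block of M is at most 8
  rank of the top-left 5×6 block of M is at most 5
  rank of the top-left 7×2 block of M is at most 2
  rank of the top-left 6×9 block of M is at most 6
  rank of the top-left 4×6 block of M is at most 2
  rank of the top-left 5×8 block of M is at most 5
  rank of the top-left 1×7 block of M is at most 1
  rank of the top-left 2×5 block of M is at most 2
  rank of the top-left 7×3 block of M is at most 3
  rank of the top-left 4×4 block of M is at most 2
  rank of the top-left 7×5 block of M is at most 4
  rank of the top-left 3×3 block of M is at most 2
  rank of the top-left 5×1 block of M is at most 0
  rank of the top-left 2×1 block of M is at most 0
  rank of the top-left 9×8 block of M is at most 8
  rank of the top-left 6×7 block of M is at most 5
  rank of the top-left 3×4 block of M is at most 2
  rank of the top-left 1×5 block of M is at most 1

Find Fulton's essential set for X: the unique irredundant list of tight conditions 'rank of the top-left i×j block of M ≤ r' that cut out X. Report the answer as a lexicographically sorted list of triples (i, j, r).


Computing R[i][j] = min implied NW-rank bound (n=9, 21 conditions):

  R[1]: 0  1  1  1  1  1  1  1  1
  R[2]: 0  1  2  2  2  2  2  2  2
  R[3]: 0  1  2  2  2  2  3  3  3
  R[4]: 0  1  2  2  2  2  3  4  4
  R[5]: 0  1  2  3  3  3  4  5  5
  R[6]: 1  2  3  4  4  4  5  6  6
  R[7]: 1  2  3  4  4  5  6  7  7
  R[8]: 1  2  3  4  5  6  7  8  8
  R[9]: 1  2  3  4  5  6  7  8  9

hence w(1..9) = (2, 3, 7, 8, 4, 1, 6, 5, 9).

D(w) has 12 cells with 3 SE-corners; essential set:

[(4, 6, 2), (5, 1, 0), (7, 5, 4)]


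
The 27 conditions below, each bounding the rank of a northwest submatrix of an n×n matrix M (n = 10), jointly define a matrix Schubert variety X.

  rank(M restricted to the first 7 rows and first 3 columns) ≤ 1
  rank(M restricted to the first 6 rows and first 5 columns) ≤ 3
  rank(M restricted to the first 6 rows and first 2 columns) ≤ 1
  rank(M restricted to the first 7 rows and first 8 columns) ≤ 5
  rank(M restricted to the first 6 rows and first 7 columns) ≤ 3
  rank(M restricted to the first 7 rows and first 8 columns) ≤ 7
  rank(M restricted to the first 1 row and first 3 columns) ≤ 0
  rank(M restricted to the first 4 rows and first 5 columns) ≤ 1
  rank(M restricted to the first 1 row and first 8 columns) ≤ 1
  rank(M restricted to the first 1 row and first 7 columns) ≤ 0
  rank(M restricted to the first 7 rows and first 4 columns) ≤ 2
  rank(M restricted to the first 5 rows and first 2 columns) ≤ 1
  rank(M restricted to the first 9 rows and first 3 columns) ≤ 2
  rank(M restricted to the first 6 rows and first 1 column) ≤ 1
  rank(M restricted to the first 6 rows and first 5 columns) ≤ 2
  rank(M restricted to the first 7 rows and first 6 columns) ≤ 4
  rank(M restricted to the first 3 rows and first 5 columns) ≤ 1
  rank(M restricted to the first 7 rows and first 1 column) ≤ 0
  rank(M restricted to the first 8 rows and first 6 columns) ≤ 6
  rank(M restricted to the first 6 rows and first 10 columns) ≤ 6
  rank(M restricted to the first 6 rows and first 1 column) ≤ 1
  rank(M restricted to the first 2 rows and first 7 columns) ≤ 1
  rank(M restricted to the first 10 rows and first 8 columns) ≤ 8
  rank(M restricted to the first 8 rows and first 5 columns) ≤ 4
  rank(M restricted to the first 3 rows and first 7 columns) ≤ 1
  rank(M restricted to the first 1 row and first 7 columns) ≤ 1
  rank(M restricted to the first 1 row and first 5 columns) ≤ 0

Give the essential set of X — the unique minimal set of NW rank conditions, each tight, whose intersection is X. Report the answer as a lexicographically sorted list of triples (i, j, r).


The tightest implied rank at each (i,j), from the 27 conditions:

  R[1]: 0  0  0  0  0  0  0  1  1  1
  R[2]: 0  1  1  1  1  1  1  2  2  2
  R[3]: 0  1  1  1  1  1  1  2  3  3
  R[4]: 0  1  1  1  1  2  2  3  4  4
  R[5]: 0  1  1  2  2  3  3  4  5  5
  R[6]: 0  1  1  2  2  3  3  4  5  6
  R[7]: 0  1  1  2  3  4  4  5  6  7
  R[8]: 1  2  2  3  4  5  5  6  7  8
  R[9]: 1  2  2  3  4  5  6  7  8  9
  R[10]: 1  2  3  4  5  6  7  8  9  10

giving w = (8, 2, 9, 6, 4, 10, 5, 1, 7, 3) via Δ²R.

8 SE-corners of the 27-cell Rothe diagram give Ess(w):

[(1, 7, 0), (3, 7, 1), (4, 5, 1), (6, 5, 2), (6, 7, 3), (7, 1, 0), (7, 3, 1), (9, 3, 2)]
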